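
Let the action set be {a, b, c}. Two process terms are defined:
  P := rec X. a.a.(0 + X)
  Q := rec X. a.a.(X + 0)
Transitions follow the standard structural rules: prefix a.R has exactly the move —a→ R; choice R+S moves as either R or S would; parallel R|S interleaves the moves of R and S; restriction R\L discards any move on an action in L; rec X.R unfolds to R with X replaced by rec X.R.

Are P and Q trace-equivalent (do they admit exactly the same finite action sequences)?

P's transition system — 3 states:
  s0 = rec X. a.a.(0 + X) has moves =a=> s1
  s1 = a.(0 + (rec X. a.a.(0 + X))) has moves =a=> s2
  s2 = 0 + (rec X. a.a.(0 + X)) has moves =a=> s1
Q's transition system — 3 states:
  t0 = rec X. a.a.(X + 0) has moves =a=> t1
  t1 = a.((rec X. a.a.(X + 0)) + 0) has moves =a=> t2
  t2 = (rec X. a.a.(X + 0)) + 0 has moves =a=> t1
Bisimilarity quotient blocks:
  B0 = {s0, s1, s2, t0, t1, t2}
s0 ∈ B0, t0 ∈ B0 → same block
Bisimilar ⇒ trace-equivalent.

trace-equivalent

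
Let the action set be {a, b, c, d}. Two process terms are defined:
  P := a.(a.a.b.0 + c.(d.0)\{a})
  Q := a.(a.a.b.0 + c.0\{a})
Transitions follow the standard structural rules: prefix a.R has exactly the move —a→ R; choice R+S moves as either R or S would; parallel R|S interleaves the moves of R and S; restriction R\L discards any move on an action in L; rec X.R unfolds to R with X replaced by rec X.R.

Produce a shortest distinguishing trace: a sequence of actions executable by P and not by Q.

acd

Reachable graph of P (7 states):
  u0 = a.(a.a.b.0 + c.(d.0)\{a}) has moves -a-> u1
  u1 = a.a.b.0 + c.(d.0)\{a} has moves -a-> u2, -c-> u3
  u2 = a.b.0 has moves -a-> u4
  u3 = (d.0)\{a} has moves -d-> u5
  u4 = b.0 has moves -b-> u6
  u5 = 0\{a} has moves (no moves)
  u6 = 0 has moves (no moves)
Reachable graph of Q (6 states):
  v0 = a.(a.a.b.0 + c.0\{a}) has moves -a-> v1
  v1 = a.a.b.0 + c.0\{a} has moves -a-> v2, -c-> v3
  v2 = a.b.0 has moves -a-> v4
  v3 = 0\{a} has moves (no moves)
  v4 = b.0 has moves -b-> v5
  v5 = 0 has moves (no moves)
Run σ = ⟨acd⟩ on P: start {u0}
  step 1 (a): {u1}
  step 2 (c): {u3}
  step 3 (d): {u5}
  ✓ P
Run σ = ⟨acd⟩ on Q: start {v0}
  step 1 (a): {v1}
  step 2 (c): {v3}
  step 3 (d): ∅  — Q cannot continue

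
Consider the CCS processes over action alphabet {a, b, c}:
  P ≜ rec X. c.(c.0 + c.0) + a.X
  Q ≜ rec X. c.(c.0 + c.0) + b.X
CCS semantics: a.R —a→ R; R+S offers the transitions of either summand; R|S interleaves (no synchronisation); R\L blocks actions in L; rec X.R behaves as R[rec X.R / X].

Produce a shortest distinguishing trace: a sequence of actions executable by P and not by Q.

P's transition system — 3 states:
  p0 = rec X. c.(c.0 + c.0) + a.X ⊢ --a--▸ p0, --c--▸ p1
  p1 = c.0 + c.0 ⊢ --c--▸ p2
  p2 = 0 ⊢ deadlocked
Q's transition system — 3 states:
  q0 = rec X. c.(c.0 + c.0) + b.X ⊢ --b--▸ q0, --c--▸ q1
  q1 = c.0 + c.0 ⊢ --c--▸ q2
  q2 = 0 ⊢ deadlocked
Run σ = ⟨a⟩ on P: start {p0}
  step 1 (a): {p0}
  ✓ P
Run σ = ⟨a⟩ on Q: start {q0}
  step 1 (a): no successor for Q

a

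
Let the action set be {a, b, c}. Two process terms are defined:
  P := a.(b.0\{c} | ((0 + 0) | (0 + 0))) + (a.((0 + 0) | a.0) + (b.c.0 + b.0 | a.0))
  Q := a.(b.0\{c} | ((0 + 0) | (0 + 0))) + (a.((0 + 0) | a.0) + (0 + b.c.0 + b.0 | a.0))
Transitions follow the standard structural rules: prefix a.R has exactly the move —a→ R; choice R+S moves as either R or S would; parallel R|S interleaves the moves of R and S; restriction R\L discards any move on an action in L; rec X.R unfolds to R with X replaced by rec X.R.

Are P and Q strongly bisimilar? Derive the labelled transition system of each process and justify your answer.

LTS(P): 10 reachable states
  m0 = a.(b.0\{c} | ((0 + 0) | (0 + 0))) + (a.((0 + 0) | a.0) + (b.c.0 + b.0 | a.0)) | -a-> m1, -a-> m2, -a-> m3, -b-> m4, -b-> m5
  m1 = (0 + 0) | a.0 | -a-> m6
  m2 = b.0 | 0 | -b-> m7
  m3 = b.0\{c} | ((0 + 0) | (0 + 0)) | -b-> m8
  m4 = 0 | a.0 | -a-> m7
  m5 = c.0 | -c-> m9
  m6 = (0 + 0) | 0 | stopped
  m7 = 0 | 0 | stopped
  m8 = 0\{c} | ((0 + 0) | (0 + 0)) | stopped
  m9 = 0 | stopped
LTS(Q): 10 reachable states
  n0 = a.(b.0\{c} | ((0 + 0) | (0 + 0))) + (a.((0 + 0) | a.0) + (0 + b.c.0 + b.0 | a.0)) | -a-> n1, -a-> n2, -a-> n3, -b-> n4, -b-> n5
  n1 = (0 + 0) | a.0 | -a-> n6
  n2 = b.0 | 0 | -b-> n7
  n3 = b.0\{c} | ((0 + 0) | (0 + 0)) | -b-> n8
  n4 = 0 | a.0 | -a-> n7
  n5 = c.0 | -c-> n9
  n6 = (0 + 0) | 0 | stopped
  n7 = 0 | 0 | stopped
  n8 = 0\{c} | ((0 + 0) | (0 + 0)) | stopped
  n9 = 0 | stopped
Bisimilarity quotient blocks:
  B0 = {m0, n0}
  B1 = {m5, n5}
  B2 = {m6, m7, m8, m9, n6, n7, n8, n9}
  B3 = {m1, m4, n1, n4}
  B4 = {m2, m3, n2, n3}
m0 ∈ B0, n0 ∈ B0 → same block

P ~ Q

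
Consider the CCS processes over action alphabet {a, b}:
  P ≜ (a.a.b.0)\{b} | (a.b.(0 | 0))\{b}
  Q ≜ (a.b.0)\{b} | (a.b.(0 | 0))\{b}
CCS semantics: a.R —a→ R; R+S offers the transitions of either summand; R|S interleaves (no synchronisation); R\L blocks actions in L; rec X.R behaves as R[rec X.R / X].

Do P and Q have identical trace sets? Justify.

P's transition system — 6 states:
  u0 = (a.a.b.0)\{b} | (a.b.(0 | 0))\{b} → -a-> u1, -a-> u2
  u1 = (a.a.b.0)\{b} | (b.(0 | 0))\{b} → -a-> u3
  u2 = (a.b.0)\{b} | (a.b.(0 | 0))\{b} → -a-> u3, -a-> u4
  u3 = (a.b.0)\{b} | (b.(0 | 0))\{b} → -a-> u5
  u4 = (b.0)\{b} | (a.b.(0 | 0))\{b} → -a-> u5
  u5 = (b.0)\{b} | (b.(0 | 0))\{b} → stopped
Q's transition system — 4 states:
  v0 = (a.b.0)\{b} | (a.b.(0 | 0))\{b} → -a-> v1, -a-> v2
  v1 = (a.b.0)\{b} | (b.(0 | 0))\{b} → -a-> v3
  v2 = (b.0)\{b} | (a.b.(0 | 0))\{b} → -a-> v3
  v3 = (b.0)\{b} | (b.(0 | 0))\{b} → stopped
Run σ = ⟨aaa⟩ on P: start {u0}
  [1] a ⇒ {u1, u2}
  [2] a ⇒ {u3, u4}
  [3] a ⇒ {u5}
  — P admits the full trace.
Run σ = ⟨aaa⟩ on Q: start {v0}
  [1] a ⇒ {v1, v2}
  [2] a ⇒ {v3}
  [3] a ⇒ ∅  — Q cannot continue

NO — witness ⟨aaa⟩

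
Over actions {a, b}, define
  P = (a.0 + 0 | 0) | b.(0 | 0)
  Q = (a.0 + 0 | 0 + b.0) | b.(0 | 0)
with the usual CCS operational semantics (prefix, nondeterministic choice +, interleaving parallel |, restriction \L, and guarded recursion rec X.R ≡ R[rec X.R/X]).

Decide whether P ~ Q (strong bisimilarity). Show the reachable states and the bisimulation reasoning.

not bisimilar

LTS(P): 4 reachable states
  s0 = (a.0 + 0 | 0) | b.(0 | 0) → =a=> s1, =b=> s2
  s1 = 0 | b.(0 | 0) → =b=> s3
  s2 = (a.0 + 0 | 0) | (0 | 0) → =a=> s3
  s3 = 0 | (0 | 0) → (no moves)
LTS(Q): 4 reachable states
  t0 = (a.0 + 0 | 0 + b.0) | b.(0 | 0) → =a=> t1, =b=> t1, =b=> t2
  t1 = 0 | b.(0 | 0) → =b=> t3
  t2 = (a.0 + 0 | 0 + b.0) | (0 | 0) → =a=> t3, =b=> t3
  t3 = 0 | (0 | 0) → (no moves)
Partition-refinement fixed point:
  B0 = {s0}
  B1 = {s2}
  B2 = {s3, t3}
  B3 = {s1, t1}
  B4 = {t0}
  B5 = {t2}
s0 ∈ B0, t0 ∈ B4 → different blocks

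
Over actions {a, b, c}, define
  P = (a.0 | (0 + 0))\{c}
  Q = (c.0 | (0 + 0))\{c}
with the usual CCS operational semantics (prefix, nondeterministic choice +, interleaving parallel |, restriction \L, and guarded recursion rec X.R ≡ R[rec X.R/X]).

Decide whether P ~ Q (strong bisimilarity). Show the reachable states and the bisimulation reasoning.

Reachable graph of P (2 states):
  p0 = (a.0 | (0 + 0))\{c} :: —a→ p1
  p1 = (0 | (0 + 0))\{c} :: ∅
Reachable graph of Q (1 states):
  q0 = (c.0 | (0 + 0))\{c} :: ∅
Partition-refinement fixed point:
  B0 = {p0}
  B1 = {p1, q0}
p0 ∈ B0, q0 ∈ B1 → different blocks

P ≁ Q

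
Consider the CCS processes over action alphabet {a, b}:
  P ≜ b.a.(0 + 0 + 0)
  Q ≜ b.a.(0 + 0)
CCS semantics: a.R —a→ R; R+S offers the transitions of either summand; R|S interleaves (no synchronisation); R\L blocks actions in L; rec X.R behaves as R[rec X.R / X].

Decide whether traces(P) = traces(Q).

P's transition system — 3 states:
  p0 = b.a.(0 + 0 + 0) ⊢ -b-> p1
  p1 = a.(0 + 0 + 0) ⊢ -a-> p2
  p2 = 0 + 0 + 0 ⊢ ·
Q's transition system — 3 states:
  q0 = b.a.(0 + 0) ⊢ -b-> q1
  q1 = a.(0 + 0) ⊢ -a-> q2
  q2 = 0 + 0 ⊢ ·
Bisimilarity quotient blocks:
  B0 = {p0, q0}
  B1 = {p1, q1}
  B2 = {p2, q2}
p0 ∈ B0, q0 ∈ B0 → same block
Bisimilar ⇒ trace-equivalent.

YES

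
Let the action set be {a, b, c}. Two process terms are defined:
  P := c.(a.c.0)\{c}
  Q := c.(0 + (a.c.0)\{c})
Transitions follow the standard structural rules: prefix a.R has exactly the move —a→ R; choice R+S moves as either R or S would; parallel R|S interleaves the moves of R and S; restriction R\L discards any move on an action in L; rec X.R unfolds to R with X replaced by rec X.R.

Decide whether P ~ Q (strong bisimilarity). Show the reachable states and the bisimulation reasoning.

P's transition system — 3 states:
  u0 = c.(a.c.0)\{c} → —c→ u1
  u1 = (a.c.0)\{c} → —a→ u2
  u2 = (c.0)\{c} → ∅
Q's transition system — 3 states:
  v0 = c.(0 + (a.c.0)\{c}) → —c→ v1
  v1 = 0 + (a.c.0)\{c} → —a→ v2
  v2 = (c.0)\{c} → ∅
Partition-refinement fixed point:
  B0 = {u0, v0}
  B1 = {u1, v1}
  B2 = {u2, v2}
u0 ∈ B0, v0 ∈ B0 → same block

P ~ Q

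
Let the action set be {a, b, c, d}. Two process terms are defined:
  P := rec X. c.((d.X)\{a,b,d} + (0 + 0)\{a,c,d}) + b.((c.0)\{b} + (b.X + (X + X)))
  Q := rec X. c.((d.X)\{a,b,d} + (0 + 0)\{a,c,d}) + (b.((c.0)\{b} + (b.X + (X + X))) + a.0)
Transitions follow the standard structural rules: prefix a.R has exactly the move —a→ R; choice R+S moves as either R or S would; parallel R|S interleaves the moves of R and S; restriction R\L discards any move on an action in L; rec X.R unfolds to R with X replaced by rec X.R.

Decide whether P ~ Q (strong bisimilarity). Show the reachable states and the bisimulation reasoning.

LTS(P): 4 reachable states
  m0 = rec X. c.((d.X)\{a,b,d} + (0 + 0)\{a,c,d}) + b.((c.0)\{b} + (b.X + (X + X))) | —b→ m1, —c→ m2
  m1 = (c.0)\{b} + (b.(rec X. c.((d.X)\{a,b,d} + (0 + 0)\{a,c,d}) + b.((c.0)\{b} + (b.X + (X + X)))) + ((rec X. c.((d.X)\{a,b,d} + (0 + 0)\{a,c,d}) + b.((c.0)\{b} + (b.X + (X + X)))) + (rec X. c.((d.X)\{a,b,d} + (0 + 0)\{a,c,d}) + b.((c.0)\{b} + (b.X + (X + X)))))) | —b→ m0, —b→ m1, —c→ m2, —c→ m3
  m2 = (d.(rec X. c.((d.X)\{a,b,d} + (0 + 0)\{a,c,d}) + b.((c.0)\{b} + (b.X + (X + X)))))\{a,b,d} + (0 + 0)\{a,c,d} | (no moves)
  m3 = 0\{b} | (no moves)
LTS(Q): 5 reachable states
  n0 = rec X. c.((d.X)\{a,b,d} + (0 + 0)\{a,c,d}) + (b.((c.0)\{b} + (b.X + (X + X))) + a.0) | —a→ n1, —b→ n2, —c→ n3
  n1 = 0 | (no moves)
  n2 = (c.0)\{b} + (b.(rec X. c.((d.X)\{a,b,d} + (0 + 0)\{a,c,d}) + (b.((c.0)\{b} + (b.X + (X + X))) + a.0)) + ((rec X. c.((d.X)\{a,b,d} + (0 + 0)\{a,c,d}) + (b.((c.0)\{b} + (b.X + (X + X))) + a.0)) + (rec X. c.((d.X)\{a,b,d} + (0 + 0)\{a,c,d}) + (b.((c.0)\{b} + (b.X + (X + X))) + a.0)))) | —a→ n1, —b→ n0, —b→ n2, —c→ n3, —c→ n4
  n3 = (d.(rec X. c.((d.X)\{a,b,d} + (0 + 0)\{a,c,d}) + (b.((c.0)\{b} + (b.X + (X + X))) + a.0)))\{a,b,d} + (0 + 0)\{a,c,d} | (no moves)
  n4 = 0\{b} | (no moves)
Partition-refinement fixed point:
  B0 = {m0, m1}
  B1 = {m2, m3, n1, n3, n4}
  B2 = {n0, n2}
m0 ∈ B0, n0 ∈ B2 → different blocks

NO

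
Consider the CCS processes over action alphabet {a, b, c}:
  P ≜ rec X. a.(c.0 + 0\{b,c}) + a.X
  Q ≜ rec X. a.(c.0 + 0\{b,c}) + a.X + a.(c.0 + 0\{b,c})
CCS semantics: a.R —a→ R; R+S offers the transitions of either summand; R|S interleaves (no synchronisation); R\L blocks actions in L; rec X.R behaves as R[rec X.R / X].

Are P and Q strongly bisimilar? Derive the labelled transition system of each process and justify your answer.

P ~ Q

Reachable graph of P (3 states):
  u0 = rec X. a.(c.0 + 0\{b,c}) + a.X :: --a--▸ u0, --a--▸ u1
  u1 = c.0 + 0\{b,c} :: --c--▸ u2
  u2 = 0 :: stopped
Reachable graph of Q (3 states):
  v0 = rec X. a.(c.0 + 0\{b,c}) + a.X + a.(c.0 + 0\{b,c}) :: --a--▸ v0, --a--▸ v1
  v1 = c.0 + 0\{b,c} :: --c--▸ v2
  v2 = 0 :: stopped
Partition-refinement fixed point:
  B0 = {u0, v0}
  B1 = {u1, v1}
  B2 = {u2, v2}
u0 ∈ B0, v0 ∈ B0 → same block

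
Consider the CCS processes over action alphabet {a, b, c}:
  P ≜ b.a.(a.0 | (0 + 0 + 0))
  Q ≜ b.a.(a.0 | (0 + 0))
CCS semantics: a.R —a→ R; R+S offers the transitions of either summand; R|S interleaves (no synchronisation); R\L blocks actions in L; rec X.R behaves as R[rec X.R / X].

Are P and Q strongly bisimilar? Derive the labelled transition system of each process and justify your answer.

P ~ Q

Reachable graph of P (4 states):
  p0 = b.a.(a.0 | (0 + 0 + 0)) | =b=> p1
  p1 = a.(a.0 | (0 + 0 + 0)) | =a=> p2
  p2 = a.0 | (0 + 0 + 0) | =a=> p3
  p3 = 0 | (0 + 0 + 0) | ·
Reachable graph of Q (4 states):
  q0 = b.a.(a.0 | (0 + 0)) | =b=> q1
  q1 = a.(a.0 | (0 + 0)) | =a=> q2
  q2 = a.0 | (0 + 0) | =a=> q3
  q3 = 0 | (0 + 0) | ·
Bisimilarity quotient blocks:
  B0 = {p0, q0}
  B1 = {p1, q1}
  B2 = {p2, q2}
  B3 = {p3, q3}
p0 ∈ B0, q0 ∈ B0 → same block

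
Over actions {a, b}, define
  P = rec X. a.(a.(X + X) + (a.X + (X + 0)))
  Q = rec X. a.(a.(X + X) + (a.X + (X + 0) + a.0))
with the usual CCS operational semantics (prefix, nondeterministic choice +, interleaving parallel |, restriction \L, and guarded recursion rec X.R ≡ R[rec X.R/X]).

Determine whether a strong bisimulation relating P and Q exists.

P ≁ Q

LTS(P): 3 reachable states
  m0 = rec X. a.(a.(X + X) + (a.X + (X + 0))) → --a--▸ m1
  m1 = a.((rec X. a.(a.(X + X) + (a.X + (X + 0)))) + (rec X. a.(a.(X + X) + (a.X + (X + 0))))) + (a.(rec X. a.(a.(X + X) + (a.X + (X + 0)))) + ((rec X. a.(a.(X + X) + (a.X + (X + 0)))) + 0)) → --a--▸ m0, --a--▸ m1, --a--▸ m2
  m2 = (rec X. a.(a.(X + X) + (a.X + (X + 0)))) + (rec X. a.(a.(X + X) + (a.X + (X + 0)))) → --a--▸ m1
LTS(Q): 4 reachable states
  n0 = rec X. a.(a.(X + X) + (a.X + (X + 0) + a.0)) → --a--▸ n1
  n1 = a.((rec X. a.(a.(X + X) + (a.X + (X + 0) + a.0))) + (rec X. a.(a.(X + X) + (a.X + (X + 0) + a.0)))) + (a.(rec X. a.(a.(X + X) + (a.X + (X + 0) + a.0))) + ((rec X. a.(a.(X + X) + (a.X + (X + 0) + a.0))) + 0) + a.0) → --a--▸ n0, --a--▸ n1, --a--▸ n2, --a--▸ n3
  n2 = (rec X. a.(a.(X + X) + (a.X + (X + 0) + a.0))) + (rec X. a.(a.(X + X) + (a.X + (X + 0) + a.0))) → --a--▸ n1
  n3 = 0 → stopped
Partition-refinement fixed point:
  B0 = {m0, m1, m2}
  B1 = {n0, n2}
  B2 = {n1}
  B3 = {n3}
m0 ∈ B0, n0 ∈ B1 → different blocks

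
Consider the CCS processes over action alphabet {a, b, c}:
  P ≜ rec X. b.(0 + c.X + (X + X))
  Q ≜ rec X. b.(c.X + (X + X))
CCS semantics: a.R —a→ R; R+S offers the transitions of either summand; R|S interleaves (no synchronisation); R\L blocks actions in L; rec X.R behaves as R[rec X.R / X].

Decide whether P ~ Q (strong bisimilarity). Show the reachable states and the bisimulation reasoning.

P's transition system — 2 states:
  s0 = rec X. b.(0 + c.X + (X + X)) has moves -b-> s1
  s1 = 0 + c.(rec X. b.(0 + c.X + (X + X))) + ((rec X. b.(0 + c.X + (X + X))) + (rec X. b.(0 + c.X + (X + X)))) has moves -b-> s1, -c-> s0
Q's transition system — 2 states:
  t0 = rec X. b.(c.X + (X + X)) has moves -b-> t1
  t1 = c.(rec X. b.(c.X + (X + X))) + ((rec X. b.(c.X + (X + X))) + (rec X. b.(c.X + (X + X)))) has moves -b-> t1, -c-> t0
Partition-refinement fixed point:
  B0 = {s0, t0}
  B1 = {s1, t1}
s0 ∈ B0, t0 ∈ B0 → same block

bisimilar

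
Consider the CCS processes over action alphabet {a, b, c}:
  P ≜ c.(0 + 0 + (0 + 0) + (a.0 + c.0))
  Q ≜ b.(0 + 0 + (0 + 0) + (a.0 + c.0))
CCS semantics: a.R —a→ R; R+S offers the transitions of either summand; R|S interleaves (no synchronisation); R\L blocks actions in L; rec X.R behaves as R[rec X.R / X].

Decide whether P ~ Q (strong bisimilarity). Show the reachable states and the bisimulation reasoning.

NO

LTS(P): 3 reachable states
  p0 = c.(0 + 0 + (0 + 0) + (a.0 + c.0)) has moves —c→ p1
  p1 = 0 + 0 + (0 + 0) + (a.0 + c.0) has moves —a→ p2, —c→ p2
  p2 = 0 has moves ∅
LTS(Q): 3 reachable states
  q0 = b.(0 + 0 + (0 + 0) + (a.0 + c.0)) has moves —b→ q1
  q1 = 0 + 0 + (0 + 0) + (a.0 + c.0) has moves —a→ q2, —c→ q2
  q2 = 0 has moves ∅
Bisimilarity quotient blocks:
  B0 = {p0}
  B1 = {p1, q1}
  B2 = {p2, q2}
  B3 = {q0}
p0 ∈ B0, q0 ∈ B3 → different blocks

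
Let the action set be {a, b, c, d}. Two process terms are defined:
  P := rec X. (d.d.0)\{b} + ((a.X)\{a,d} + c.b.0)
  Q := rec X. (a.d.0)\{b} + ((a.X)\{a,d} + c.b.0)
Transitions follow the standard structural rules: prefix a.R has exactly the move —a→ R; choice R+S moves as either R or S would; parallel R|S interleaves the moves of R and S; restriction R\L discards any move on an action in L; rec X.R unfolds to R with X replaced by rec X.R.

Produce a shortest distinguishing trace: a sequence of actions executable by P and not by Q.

P's transition system — 5 states:
  s0 = rec X. (d.d.0)\{b} + ((a.X)\{a,d} + c.b.0) | =c=> s1, =d=> s2
  s1 = b.0 | =b=> s3
  s2 = (d.0)\{b} | =d=> s4
  s3 = 0 | (no moves)
  s4 = 0\{b} | (no moves)
Q's transition system — 5 states:
  t0 = rec X. (a.d.0)\{b} + ((a.X)\{a,d} + c.b.0) | =a=> t1, =c=> t2
  t1 = (d.0)\{b} | =d=> t3
  t2 = b.0 | =b=> t4
  t3 = 0\{b} | (no moves)
  t4 = 0 | (no moves)
Run σ = ⟨d⟩ on P: start {s0}
  [1] d ⇒ {s2}
  P completes σ.
Run σ = ⟨d⟩ on Q: start {t0}
  [1] d ⇒ ∅  — Q cannot continue

d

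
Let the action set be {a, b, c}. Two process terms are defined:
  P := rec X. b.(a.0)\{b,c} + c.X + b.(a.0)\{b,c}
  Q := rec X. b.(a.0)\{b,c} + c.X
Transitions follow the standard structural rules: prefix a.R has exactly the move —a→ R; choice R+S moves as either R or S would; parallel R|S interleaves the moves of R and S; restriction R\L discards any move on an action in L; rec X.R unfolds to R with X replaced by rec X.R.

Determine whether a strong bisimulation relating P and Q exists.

P ~ Q

P's transition system — 3 states:
  p0 = rec X. b.(a.0)\{b,c} + c.X + b.(a.0)\{b,c} :: ··b··> p1, ··c··> p0
  p1 = (a.0)\{b,c} :: ··a··> p2
  p2 = 0\{b,c} :: deadlocked
Q's transition system — 3 states:
  q0 = rec X. b.(a.0)\{b,c} + c.X :: ··b··> q1, ··c··> q0
  q1 = (a.0)\{b,c} :: ··a··> q2
  q2 = 0\{b,c} :: deadlocked
Partition-refinement fixed point:
  B0 = {p0, q0}
  B1 = {p1, q1}
  B2 = {p2, q2}
p0 ∈ B0, q0 ∈ B0 → same block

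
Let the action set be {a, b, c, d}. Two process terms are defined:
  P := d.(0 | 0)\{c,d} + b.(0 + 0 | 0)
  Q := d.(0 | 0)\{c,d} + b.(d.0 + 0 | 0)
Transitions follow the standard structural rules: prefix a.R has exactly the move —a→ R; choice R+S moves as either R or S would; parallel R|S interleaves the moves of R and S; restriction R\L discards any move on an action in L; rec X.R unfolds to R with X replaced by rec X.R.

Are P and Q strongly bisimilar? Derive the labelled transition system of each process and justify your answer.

LTS(P): 3 reachable states
  u0 = d.(0 | 0)\{c,d} + b.(0 + 0 | 0) has moves -b-> u1, -d-> u2
  u1 = 0 + 0 | 0 has moves stopped
  u2 = (0 | 0)\{c,d} has moves stopped
LTS(Q): 4 reachable states
  v0 = d.(0 | 0)\{c,d} + b.(d.0 + 0 | 0) has moves -b-> v1, -d-> v2
  v1 = d.0 + 0 | 0 has moves -d-> v3
  v2 = (0 | 0)\{c,d} has moves stopped
  v3 = 0 has moves stopped
Partition-refinement fixed point:
  B0 = {u0}
  B1 = {u1, u2, v2, v3}
  B2 = {v0}
  B3 = {v1}
u0 ∈ B0, v0 ∈ B2 → different blocks

NO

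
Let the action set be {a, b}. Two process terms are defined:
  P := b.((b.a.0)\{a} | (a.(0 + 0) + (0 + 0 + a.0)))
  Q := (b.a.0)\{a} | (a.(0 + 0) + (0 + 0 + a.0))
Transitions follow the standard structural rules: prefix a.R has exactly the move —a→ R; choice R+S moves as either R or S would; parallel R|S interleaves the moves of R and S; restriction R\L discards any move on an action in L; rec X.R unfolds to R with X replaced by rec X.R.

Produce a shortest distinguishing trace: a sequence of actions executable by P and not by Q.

P's transition system — 7 states:
  s0 = b.((b.a.0)\{a} | (a.(0 + 0) + (0 + 0 + a.0))) → ··b··> s1
  s1 = (b.a.0)\{a} | (a.(0 + 0) + (0 + 0 + a.0)) → ··a··> s2, ··a··> s3, ··b··> s4
  s2 = (b.a.0)\{a} | (0 + 0) → ··b··> s5
  s3 = (b.a.0)\{a} | 0 → ··b··> s6
  s4 = (a.0)\{a} | (a.(0 + 0) + (0 + 0 + a.0)) → ··a··> s5, ··a··> s6
  s5 = (a.0)\{a} | (0 + 0) → (no moves)
  s6 = (a.0)\{a} | 0 → (no moves)
Q's transition system — 6 states:
  t0 = (b.a.0)\{a} | (a.(0 + 0) + (0 + 0 + a.0)) → ··a··> t1, ··a··> t2, ··b··> t3
  t1 = (b.a.0)\{a} | (0 + 0) → ··b··> t4
  t2 = (b.a.0)\{a} | 0 → ··b··> t5
  t3 = (a.0)\{a} | (a.(0 + 0) + (0 + 0 + a.0)) → ··a··> t4, ··a··> t5
  t4 = (a.0)\{a} | (0 + 0) → (no moves)
  t5 = (a.0)\{a} | 0 → (no moves)
Run σ = ⟨bb⟩ on P: start {s0}
  after b @ step 1: {s1}
  after b @ step 2: {s4}
  — P admits the full trace.
Run σ = ⟨bb⟩ on Q: start {t0}
  after b @ step 1: {t3}
  after b @ step 2: no successor for Q

bb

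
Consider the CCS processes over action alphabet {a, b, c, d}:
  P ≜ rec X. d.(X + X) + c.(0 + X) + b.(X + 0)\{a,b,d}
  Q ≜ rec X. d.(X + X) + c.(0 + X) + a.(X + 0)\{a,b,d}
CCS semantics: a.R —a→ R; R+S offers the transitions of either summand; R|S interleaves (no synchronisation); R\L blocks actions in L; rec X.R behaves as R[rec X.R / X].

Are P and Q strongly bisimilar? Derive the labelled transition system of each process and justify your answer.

not bisimilar

Reachable graph of P (5 states):
  p0 = rec X. d.(X + X) + c.(0 + X) + b.(X + 0)\{a,b,d} has moves --b--▸ p1, --c--▸ p2, --d--▸ p3
  p1 = ((rec X. d.(X + X) + c.(0 + X) + b.(X + 0)\{a,b,d}) + 0)\{a,b,d} has moves --c--▸ p4
  p2 = 0 + (rec X. d.(X + X) + c.(0 + X) + b.(X + 0)\{a,b,d}) has moves --b--▸ p1, --c--▸ p2, --d--▸ p3
  p3 = (rec X. d.(X + X) + c.(0 + X) + b.(X + 0)\{a,b,d}) + (rec X. d.(X + X) + c.(0 + X) + b.(X + 0)\{a,b,d}) has moves --b--▸ p1, --c--▸ p2, --d--▸ p3
  p4 = (0 + (rec X. d.(X + X) + c.(0 + X) + b.(X + 0)\{a,b,d}))\{a,b,d} has moves --c--▸ p4
Reachable graph of Q (5 states):
  q0 = rec X. d.(X + X) + c.(0 + X) + a.(X + 0)\{a,b,d} has moves --a--▸ q1, --c--▸ q2, --d--▸ q3
  q1 = ((rec X. d.(X + X) + c.(0 + X) + a.(X + 0)\{a,b,d}) + 0)\{a,b,d} has moves --c--▸ q4
  q2 = 0 + (rec X. d.(X + X) + c.(0 + X) + a.(X + 0)\{a,b,d}) has moves --a--▸ q1, --c--▸ q2, --d--▸ q3
  q3 = (rec X. d.(X + X) + c.(0 + X) + a.(X + 0)\{a,b,d}) + (rec X. d.(X + X) + c.(0 + X) + a.(X + 0)\{a,b,d}) has moves --a--▸ q1, --c--▸ q2, --d--▸ q3
  q4 = (0 + (rec X. d.(X + X) + c.(0 + X) + a.(X + 0)\{a,b,d}))\{a,b,d} has moves --c--▸ q4
Bisimilarity quotient blocks:
  B0 = {p0, p2, p3}
  B1 = {p1, p4, q1, q4}
  B2 = {q0, q2, q3}
p0 ∈ B0, q0 ∈ B2 → different blocks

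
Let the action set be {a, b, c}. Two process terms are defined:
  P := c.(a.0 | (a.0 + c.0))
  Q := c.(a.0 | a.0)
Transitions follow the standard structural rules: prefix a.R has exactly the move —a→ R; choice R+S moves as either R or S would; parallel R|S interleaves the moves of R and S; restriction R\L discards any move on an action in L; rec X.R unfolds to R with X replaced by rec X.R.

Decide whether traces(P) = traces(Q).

LTS(P): 5 reachable states
  s0 = c.(a.0 | (a.0 + c.0)) ⊢ -c-> s1
  s1 = a.0 | (a.0 + c.0) ⊢ -a-> s2, -a-> s3, -c-> s3
  s2 = 0 | (a.0 + c.0) ⊢ -a-> s4, -c-> s4
  s3 = a.0 | 0 ⊢ -a-> s4
  s4 = 0 | 0 ⊢ ∅
LTS(Q): 5 reachable states
  t0 = c.(a.0 | a.0) ⊢ -c-> t1
  t1 = a.0 | a.0 ⊢ -a-> t2, -a-> t3
  t2 = 0 | a.0 ⊢ -a-> t4
  t3 = a.0 | 0 ⊢ -a-> t4
  t4 = 0 | 0 ⊢ ∅
Executing cc from P (initial set {s0}):
  [1] c ⇒ {s1}
  [2] c ⇒ {s3}
  ✓ P
Executing cc from Q (initial set {t0}):
  [1] c ⇒ {t1}
  [2] c ⇒ ∅  — Q cannot continue

trace-distinct — witness ⟨cc⟩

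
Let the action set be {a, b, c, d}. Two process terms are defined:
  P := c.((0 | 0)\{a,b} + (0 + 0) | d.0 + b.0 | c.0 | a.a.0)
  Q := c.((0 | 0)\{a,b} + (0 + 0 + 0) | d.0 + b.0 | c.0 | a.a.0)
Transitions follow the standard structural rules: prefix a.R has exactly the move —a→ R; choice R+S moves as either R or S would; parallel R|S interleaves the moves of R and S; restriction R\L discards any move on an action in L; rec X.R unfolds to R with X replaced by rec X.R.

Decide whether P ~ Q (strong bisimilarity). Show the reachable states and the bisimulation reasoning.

YES

P's transition system — 14 states:
  p0 = c.((0 | 0)\{a,b} + (0 + 0) | d.0 + b.0 | c.0 | a.a.0) ⊢ ··c··> p1
  p1 = (0 | 0)\{a,b} + (0 + 0) | d.0 + b.0 | c.0 | a.a.0 ⊢ ··a··> p2, ··b··> p3, ··c··> p4, ··d··> p5
  p2 = b.0 | c.0 | a.0 ⊢ ··a··> p6, ··b··> p7, ··c··> p8
  p3 = 0 | c.0 | a.a.0 ⊢ ··a··> p7, ··c··> p9
  p4 = b.0 | 0 | a.a.0 ⊢ ··a··> p8, ··b··> p9
  p5 = (0 + 0) | 0 ⊢ deadlocked
  p6 = b.0 | c.0 | 0 ⊢ ··b··> p10, ··c··> p11
  p7 = 0 | c.0 | a.0 ⊢ ··a··> p10, ··c··> p12
  p8 = b.0 | 0 | a.0 ⊢ ··a··> p11, ··b··> p12
  p9 = 0 | 0 | a.a.0 ⊢ ··a··> p12
  p10 = 0 | c.0 | 0 ⊢ ··c··> p13
  p11 = b.0 | 0 | 0 ⊢ ··b··> p13
  p12 = 0 | 0 | a.0 ⊢ ··a··> p13
  p13 = 0 | 0 | 0 ⊢ deadlocked
Q's transition system — 14 states:
  q0 = c.((0 | 0)\{a,b} + (0 + 0 + 0) | d.0 + b.0 | c.0 | a.a.0) ⊢ ··c··> q1
  q1 = (0 | 0)\{a,b} + (0 + 0 + 0) | d.0 + b.0 | c.0 | a.a.0 ⊢ ··a··> q2, ··b··> q3, ··c··> q4, ··d··> q5
  q2 = b.0 | c.0 | a.0 ⊢ ··a··> q6, ··b··> q7, ··c··> q8
  q3 = 0 | c.0 | a.a.0 ⊢ ··a··> q7, ··c··> q9
  q4 = b.0 | 0 | a.a.0 ⊢ ··a··> q8, ··b··> q9
  q5 = (0 + 0 + 0) | 0 ⊢ deadlocked
  q6 = b.0 | c.0 | 0 ⊢ ··b··> q10, ··c··> q11
  q7 = 0 | c.0 | a.0 ⊢ ··a··> q10, ··c··> q12
  q8 = b.0 | 0 | a.0 ⊢ ··a··> q11, ··b··> q12
  q9 = 0 | 0 | a.a.0 ⊢ ··a··> q12
  q10 = 0 | c.0 | 0 ⊢ ··c··> q13
  q11 = b.0 | 0 | 0 ⊢ ··b··> q13
  q12 = 0 | 0 | a.0 ⊢ ··a··> q13
  q13 = 0 | 0 | 0 ⊢ deadlocked
Partition-refinement fixed point:
  B0 = {p0, q0}
  B1 = {p1, q1}
  B2 = {p2, q2}
  B3 = {p6, q6}
  B4 = {p10, q10}
  B5 = {p13, p5, q13, q5}
  B6 = {p11, q11}
  B7 = {p7, q7}
  B8 = {p12, q12}
  B9 = {p8, q8}
  B10 = {p4, q4}
  B11 = {p9, q9}
  B12 = {p3, q3}
p0 ∈ B0, q0 ∈ B0 → same block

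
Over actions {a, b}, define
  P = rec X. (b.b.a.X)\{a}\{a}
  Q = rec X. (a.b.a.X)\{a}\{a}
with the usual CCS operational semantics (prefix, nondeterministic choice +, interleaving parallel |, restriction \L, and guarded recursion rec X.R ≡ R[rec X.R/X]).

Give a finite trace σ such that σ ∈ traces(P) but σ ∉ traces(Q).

b

LTS(P): 3 reachable states
  s0 = rec X. (b.b.a.X)\{a}\{a} ⊢ --b--▸ s1
  s1 = (b.a.(rec X. (b.b.a.X)\{a}\{a}))\{a}\{a} ⊢ --b--▸ s2
  s2 = (a.(rec X. (b.b.a.X)\{a}\{a}))\{a}\{a} ⊢ stopped
LTS(Q): 1 reachable states
  t0 = rec X. (a.b.a.X)\{a}\{a} ⊢ stopped
Executing b from P (initial set {s0}):
  [1] b ⇒ {s1}
  — P admits the full trace.
Executing b from Q (initial set {t0}):
  [1] b ⇒ ∅ (Q stuck)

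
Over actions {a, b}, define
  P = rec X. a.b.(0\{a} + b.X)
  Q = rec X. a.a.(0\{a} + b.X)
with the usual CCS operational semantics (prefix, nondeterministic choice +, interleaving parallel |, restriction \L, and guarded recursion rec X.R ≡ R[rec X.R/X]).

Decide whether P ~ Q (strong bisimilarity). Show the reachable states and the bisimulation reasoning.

LTS(P): 3 reachable states
  m0 = rec X. a.b.(0\{a} + b.X) :: —a→ m1
  m1 = b.(0\{a} + b.(rec X. a.b.(0\{a} + b.X))) :: —b→ m2
  m2 = 0\{a} + b.(rec X. a.b.(0\{a} + b.X)) :: —b→ m0
LTS(Q): 3 reachable states
  n0 = rec X. a.a.(0\{a} + b.X) :: —a→ n1
  n1 = a.(0\{a} + b.(rec X. a.a.(0\{a} + b.X))) :: —a→ n2
  n2 = 0\{a} + b.(rec X. a.a.(0\{a} + b.X)) :: —b→ n0
Partition-refinement fixed point:
  B0 = {m0}
  B1 = {m1}
  B2 = {m2}
  B3 = {n0}
  B4 = {n1}
  B5 = {n2}
m0 ∈ B0, n0 ∈ B3 → different blocks

P ≁ Q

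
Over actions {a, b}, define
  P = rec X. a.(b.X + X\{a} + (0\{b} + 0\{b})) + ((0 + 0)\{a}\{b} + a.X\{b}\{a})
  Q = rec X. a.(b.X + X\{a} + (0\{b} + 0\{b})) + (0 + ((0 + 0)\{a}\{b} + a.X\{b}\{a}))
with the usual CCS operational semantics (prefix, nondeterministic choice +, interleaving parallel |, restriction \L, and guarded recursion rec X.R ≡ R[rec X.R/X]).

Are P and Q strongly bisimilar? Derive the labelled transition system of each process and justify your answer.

P's transition system — 3 states:
  p0 = rec X. a.(b.X + X\{a} + (0\{b} + 0\{b})) + ((0 + 0)\{a}\{b} + a.X\{b}\{a}) :: =a=> p1, =a=> p2
  p1 = (rec X. a.(b.X + X\{a} + (0\{b} + 0\{b})) + ((0 + 0)\{a}\{b} + a.X\{b}\{a}))\{b}\{a} :: stopped
  p2 = b.(rec X. a.(b.X + X\{a} + (0\{b} + 0\{b})) + ((0 + 0)\{a}\{b} + a.X\{b}\{a})) + (rec X. a.(b.X + X\{a} + (0\{b} + 0\{b})) + ((0 + 0)\{a}\{b} + a.X\{b}\{a}))\{a} + (0\{b} + 0\{b}) :: =b=> p0
Q's transition system — 3 states:
  q0 = rec X. a.(b.X + X\{a} + (0\{b} + 0\{b})) + (0 + ((0 + 0)\{a}\{b} + a.X\{b}\{a})) :: =a=> q1, =a=> q2
  q1 = (rec X. a.(b.X + X\{a} + (0\{b} + 0\{b})) + (0 + ((0 + 0)\{a}\{b} + a.X\{b}\{a})))\{b}\{a} :: stopped
  q2 = b.(rec X. a.(b.X + X\{a} + (0\{b} + 0\{b})) + (0 + ((0 + 0)\{a}\{b} + a.X\{b}\{a}))) + (rec X. a.(b.X + X\{a} + (0\{b} + 0\{b})) + (0 + ((0 + 0)\{a}\{b} + a.X\{b}\{a})))\{a} + (0\{b} + 0\{b}) :: =b=> q0
Bisimilarity quotient blocks:
  B0 = {p0, q0}
  B1 = {p1, q1}
  B2 = {p2, q2}
p0 ∈ B0, q0 ∈ B0 → same block

YES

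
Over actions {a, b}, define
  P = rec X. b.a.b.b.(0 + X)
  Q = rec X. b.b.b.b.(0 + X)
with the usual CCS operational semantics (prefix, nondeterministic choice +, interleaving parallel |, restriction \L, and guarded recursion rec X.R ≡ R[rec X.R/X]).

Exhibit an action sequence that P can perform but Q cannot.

ba

LTS(P): 5 reachable states
  p0 = rec X. b.a.b.b.(0 + X) → —b→ p1
  p1 = a.b.b.(0 + (rec X. b.a.b.b.(0 + X))) → —a→ p2
  p2 = b.b.(0 + (rec X. b.a.b.b.(0 + X))) → —b→ p3
  p3 = b.(0 + (rec X. b.a.b.b.(0 + X))) → —b→ p4
  p4 = 0 + (rec X. b.a.b.b.(0 + X)) → —b→ p1
LTS(Q): 5 reachable states
  q0 = rec X. b.b.b.b.(0 + X) → —b→ q1
  q1 = b.b.b.(0 + (rec X. b.b.b.b.(0 + X))) → —b→ q2
  q2 = b.b.(0 + (rec X. b.b.b.b.(0 + X))) → —b→ q3
  q3 = b.(0 + (rec X. b.b.b.b.(0 + X))) → —b→ q4
  q4 = 0 + (rec X. b.b.b.b.(0 + X)) → —b→ q1
Run σ = ⟨ba⟩ on P: start {p0}
  after b @ step 1: {p1}
  after a @ step 2: {p2}
  P completes σ.
Run σ = ⟨ba⟩ on Q: start {q0}
  after b @ step 1: {q1}
  after a @ step 2: ∅ (Q stuck)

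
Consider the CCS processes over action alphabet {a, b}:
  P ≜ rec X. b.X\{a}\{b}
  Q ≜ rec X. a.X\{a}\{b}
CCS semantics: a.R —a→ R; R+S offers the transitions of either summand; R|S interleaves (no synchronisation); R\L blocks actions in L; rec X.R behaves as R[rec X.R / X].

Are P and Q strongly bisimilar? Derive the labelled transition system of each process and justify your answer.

LTS(P): 2 reachable states
  u0 = rec X. b.X\{a}\{b} has moves =b=> u1
  u1 = (rec X. b.X\{a}\{b})\{a}\{b} has moves stopped
LTS(Q): 2 reachable states
  v0 = rec X. a.X\{a}\{b} has moves =a=> v1
  v1 = (rec X. a.X\{a}\{b})\{a}\{b} has moves stopped
Coarsest stable partition (strong bisimilarity classes):
  B0 = {u0}
  B1 = {u1, v1}
  B2 = {v0}
u0 ∈ B0, v0 ∈ B2 → different blocks

NO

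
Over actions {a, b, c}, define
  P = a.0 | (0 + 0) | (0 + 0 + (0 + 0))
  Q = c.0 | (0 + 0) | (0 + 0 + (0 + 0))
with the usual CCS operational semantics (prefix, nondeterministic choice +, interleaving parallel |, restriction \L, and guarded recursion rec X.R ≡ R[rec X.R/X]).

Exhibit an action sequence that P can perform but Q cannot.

Reachable graph of P (2 states):
  m0 = a.0 | (0 + 0) | (0 + 0 + (0 + 0)) has moves -a-> m1
  m1 = 0 | (0 + 0) | (0 + 0 + (0 + 0)) has moves (no moves)
Reachable graph of Q (2 states):
  n0 = c.0 | (0 + 0) | (0 + 0 + (0 + 0)) has moves -c-> n1
  n1 = 0 | (0 + 0) | (0 + 0 + (0 + 0)) has moves (no moves)
Run σ = ⟨a⟩ on P: start {m0}
  after a @ step 1: {m1}
  — P admits the full trace.
Run σ = ⟨a⟩ on Q: start {n0}
  after a @ step 1: ∅ (Q stuck)

a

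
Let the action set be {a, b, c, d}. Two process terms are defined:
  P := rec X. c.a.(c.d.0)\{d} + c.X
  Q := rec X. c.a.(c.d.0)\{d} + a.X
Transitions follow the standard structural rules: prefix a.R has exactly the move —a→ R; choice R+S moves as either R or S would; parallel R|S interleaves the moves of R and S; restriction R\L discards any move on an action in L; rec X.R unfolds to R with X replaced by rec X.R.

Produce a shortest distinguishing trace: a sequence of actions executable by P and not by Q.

cc

LTS(P): 4 reachable states
  u0 = rec X. c.a.(c.d.0)\{d} + c.X → ··c··> u0, ··c··> u1
  u1 = a.(c.d.0)\{d} → ··a··> u2
  u2 = (c.d.0)\{d} → ··c··> u3
  u3 = (d.0)\{d} → ∅
LTS(Q): 4 reachable states
  v0 = rec X. c.a.(c.d.0)\{d} + a.X → ··a··> v0, ··c··> v1
  v1 = a.(c.d.0)\{d} → ··a··> v2
  v2 = (c.d.0)\{d} → ··c··> v3
  v3 = (d.0)\{d} → ∅
Executing cc from P (initial set {u0}):
  [1] c ⇒ {u0, u1}
  [2] c ⇒ {u0, u1}
  ✓ P
Executing cc from Q (initial set {v0}):
  [1] c ⇒ {v1}
  [2] c ⇒ ∅ (Q stuck)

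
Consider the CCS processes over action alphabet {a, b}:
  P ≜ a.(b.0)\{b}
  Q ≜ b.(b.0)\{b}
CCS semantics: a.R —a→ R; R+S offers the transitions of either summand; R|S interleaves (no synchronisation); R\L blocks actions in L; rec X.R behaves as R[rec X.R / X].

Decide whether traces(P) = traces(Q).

NO — witness ⟨a⟩

Reachable graph of P (2 states):
  s0 = a.(b.0)\{b} → --a--▸ s1
  s1 = (b.0)\{b} → (no moves)
Reachable graph of Q (2 states):
  t0 = b.(b.0)\{b} → --b--▸ t1
  t1 = (b.0)\{b} → (no moves)
Trace ⟨a⟩ through P, begin at {s0}:
  step 1 (a): {s1}
  ✓ P
Trace ⟨a⟩ through Q, begin at {t0}:
  step 1 (a): no successor for Q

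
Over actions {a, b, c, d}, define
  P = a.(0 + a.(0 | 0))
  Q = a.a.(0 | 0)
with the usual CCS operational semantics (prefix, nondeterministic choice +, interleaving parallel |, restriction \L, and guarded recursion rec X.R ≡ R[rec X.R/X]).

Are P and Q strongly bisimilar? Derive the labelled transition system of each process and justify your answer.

Reachable graph of P (3 states):
  p0 = a.(0 + a.(0 | 0)) ⊢ ··a··> p1
  p1 = 0 + a.(0 | 0) ⊢ ··a··> p2
  p2 = 0 | 0 ⊢ deadlocked
Reachable graph of Q (3 states):
  q0 = a.a.(0 | 0) ⊢ ··a··> q1
  q1 = a.(0 | 0) ⊢ ··a··> q2
  q2 = 0 | 0 ⊢ deadlocked
Bisimilarity quotient blocks:
  B0 = {p0, q0}
  B1 = {p1, q1}
  B2 = {p2, q2}
p0 ∈ B0, q0 ∈ B0 → same block

bisimilar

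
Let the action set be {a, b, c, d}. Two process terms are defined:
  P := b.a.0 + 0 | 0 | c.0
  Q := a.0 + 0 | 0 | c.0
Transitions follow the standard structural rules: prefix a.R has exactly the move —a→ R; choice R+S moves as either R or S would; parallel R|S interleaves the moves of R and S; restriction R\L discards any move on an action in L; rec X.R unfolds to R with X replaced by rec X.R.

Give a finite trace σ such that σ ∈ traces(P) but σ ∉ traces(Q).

LTS(P): 4 reachable states
  m0 = b.a.0 + 0 | 0 | c.0 :: —b→ m1, —c→ m2
  m1 = a.0 :: —a→ m3
  m2 = 0 | 0 | 0 :: ∅
  m3 = 0 :: ∅
LTS(Q): 3 reachable states
  n0 = a.0 + 0 | 0 | c.0 :: —a→ n1, —c→ n2
  n1 = 0 :: ∅
  n2 = 0 | 0 | 0 :: ∅
Run σ = ⟨b⟩ on P: start {m0}
  step 1 (b): {m1}
  — P admits the full trace.
Run σ = ⟨b⟩ on Q: start {n0}
  step 1 (b): no successor for Q

b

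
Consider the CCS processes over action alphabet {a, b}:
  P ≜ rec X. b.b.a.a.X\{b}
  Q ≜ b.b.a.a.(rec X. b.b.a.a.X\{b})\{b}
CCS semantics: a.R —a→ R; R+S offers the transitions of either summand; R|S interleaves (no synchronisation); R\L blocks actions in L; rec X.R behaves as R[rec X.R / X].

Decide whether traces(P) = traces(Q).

traces(P) = traces(Q)

Reachable graph of P (5 states):
  p0 = rec X. b.b.a.a.X\{b} | =b=> p1
  p1 = b.a.a.(rec X. b.b.a.a.X\{b})\{b} | =b=> p2
  p2 = a.a.(rec X. b.b.a.a.X\{b})\{b} | =a=> p3
  p3 = a.(rec X. b.b.a.a.X\{b})\{b} | =a=> p4
  p4 = (rec X. b.b.a.a.X\{b})\{b} | (no moves)
Reachable graph of Q (5 states):
  q0 = b.b.a.a.(rec X. b.b.a.a.X\{b})\{b} | =b=> q1
  q1 = b.a.a.(rec X. b.b.a.a.X\{b})\{b} | =b=> q2
  q2 = a.a.(rec X. b.b.a.a.X\{b})\{b} | =a=> q3
  q3 = a.(rec X. b.b.a.a.X\{b})\{b} | =a=> q4
  q4 = (rec X. b.b.a.a.X\{b})\{b} | (no moves)
Partition-refinement fixed point:
  B0 = {p0, q0}
  B1 = {p1, q1}
  B2 = {p2, q2}
  B3 = {p3, q3}
  B4 = {p4, q4}
p0 ∈ B0, q0 ∈ B0 → same block
Bisimilar ⇒ trace-equivalent.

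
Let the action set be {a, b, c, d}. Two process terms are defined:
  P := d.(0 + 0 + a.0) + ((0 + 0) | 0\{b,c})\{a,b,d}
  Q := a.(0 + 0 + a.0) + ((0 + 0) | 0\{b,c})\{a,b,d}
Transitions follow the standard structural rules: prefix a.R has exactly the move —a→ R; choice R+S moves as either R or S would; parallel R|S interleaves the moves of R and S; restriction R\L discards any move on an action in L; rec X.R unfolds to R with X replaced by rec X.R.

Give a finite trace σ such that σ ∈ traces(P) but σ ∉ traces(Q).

LTS(P): 3 reachable states
  m0 = d.(0 + 0 + a.0) + ((0 + 0) | 0\{b,c})\{a,b,d} :: --d--▸ m1
  m1 = 0 + 0 + a.0 :: --a--▸ m2
  m2 = 0 :: deadlocked
LTS(Q): 3 reachable states
  n0 = a.(0 + 0 + a.0) + ((0 + 0) | 0\{b,c})\{a,b,d} :: --a--▸ n1
  n1 = 0 + 0 + a.0 :: --a--▸ n2
  n2 = 0 :: deadlocked
Executing d from P (initial set {m0}):
  after d @ step 1: {m1}
  P completes σ.
Executing d from Q (initial set {n0}):
  after d @ step 1: no successor for Q

d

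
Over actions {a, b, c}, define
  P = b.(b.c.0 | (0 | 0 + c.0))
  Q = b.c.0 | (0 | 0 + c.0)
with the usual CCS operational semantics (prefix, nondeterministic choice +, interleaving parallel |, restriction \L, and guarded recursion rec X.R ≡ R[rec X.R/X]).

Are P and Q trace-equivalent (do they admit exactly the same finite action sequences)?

P's transition system — 7 states:
  p0 = b.(b.c.0 | (0 | 0 + c.0)) | =b=> p1
  p1 = b.c.0 | (0 | 0 + c.0) | =b=> p2, =c=> p3
  p2 = c.0 | (0 | 0 + c.0) | =c=> p4, =c=> p5
  p3 = b.c.0 | 0 | =b=> p5
  p4 = 0 | (0 | 0 + c.0) | =c=> p6
  p5 = c.0 | 0 | =c=> p6
  p6 = 0 | 0 | ∅
Q's transition system — 6 states:
  q0 = b.c.0 | (0 | 0 + c.0) | =b=> q1, =c=> q2
  q1 = c.0 | (0 | 0 + c.0) | =c=> q3, =c=> q4
  q2 = b.c.0 | 0 | =b=> q4
  q3 = 0 | (0 | 0 + c.0) | =c=> q5
  q4 = c.0 | 0 | =c=> q5
  q5 = 0 | 0 | ∅
Run σ = ⟨bb⟩ on P: start {p0}
  after b @ step 1: {p1}
  after b @ step 2: {p2}
  ✓ P
Run σ = ⟨bb⟩ on Q: start {q0}
  after b @ step 1: {q1}
  after b @ step 2: no successor for Q

traces(P) ≠ traces(Q) — witness ⟨bb⟩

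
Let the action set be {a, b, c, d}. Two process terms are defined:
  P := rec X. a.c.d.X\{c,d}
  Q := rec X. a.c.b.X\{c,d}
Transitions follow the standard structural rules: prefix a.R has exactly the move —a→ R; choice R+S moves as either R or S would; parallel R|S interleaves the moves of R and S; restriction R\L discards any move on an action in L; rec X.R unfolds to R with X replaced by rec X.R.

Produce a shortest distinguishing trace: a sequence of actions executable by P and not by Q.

acd

P's transition system — 5 states:
  u0 = rec X. a.c.d.X\{c,d} :: —a→ u1
  u1 = c.d.(rec X. a.c.d.X\{c,d})\{c,d} :: —c→ u2
  u2 = d.(rec X. a.c.d.X\{c,d})\{c,d} :: —d→ u3
  u3 = (rec X. a.c.d.X\{c,d})\{c,d} :: —a→ u4
  u4 = (c.d.(rec X. a.c.d.X\{c,d})\{c,d})\{c,d} :: ·
Q's transition system — 5 states:
  v0 = rec X. a.c.b.X\{c,d} :: —a→ v1
  v1 = c.b.(rec X. a.c.b.X\{c,d})\{c,d} :: —c→ v2
  v2 = b.(rec X. a.c.b.X\{c,d})\{c,d} :: —b→ v3
  v3 = (rec X. a.c.b.X\{c,d})\{c,d} :: —a→ v4
  v4 = (c.b.(rec X. a.c.b.X\{c,d})\{c,d})\{c,d} :: ·
Executing acd from P (initial set {u0}):
  [1] a ⇒ {u1}
  [2] c ⇒ {u2}
  [3] d ⇒ {u3}
  ✓ P
Executing acd from Q (initial set {v0}):
  [1] a ⇒ {v1}
  [2] c ⇒ {v2}
  [3] d ⇒ no successor for Q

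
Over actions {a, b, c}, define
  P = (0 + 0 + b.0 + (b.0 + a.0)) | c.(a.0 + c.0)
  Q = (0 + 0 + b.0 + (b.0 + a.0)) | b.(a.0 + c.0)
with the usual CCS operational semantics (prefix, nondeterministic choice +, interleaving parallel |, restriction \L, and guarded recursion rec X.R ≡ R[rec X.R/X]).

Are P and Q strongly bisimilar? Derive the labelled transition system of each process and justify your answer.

P's transition system — 6 states:
  u0 = (0 + 0 + b.0 + (b.0 + a.0)) | c.(a.0 + c.0) ⊢ ··a··> u1, ··b··> u1, ··c··> u2
  u1 = 0 | c.(a.0 + c.0) ⊢ ··c··> u3
  u2 = (0 + 0 + b.0 + (b.0 + a.0)) | (a.0 + c.0) ⊢ ··a··> u3, ··a··> u4, ··b··> u3, ··c··> u4
  u3 = 0 | (a.0 + c.0) ⊢ ··a··> u5, ··c··> u5
  u4 = (0 + 0 + b.0 + (b.0 + a.0)) | 0 ⊢ ··a··> u5, ··b··> u5
  u5 = 0 | 0 ⊢ ∅
Q's transition system — 6 states:
  v0 = (0 + 0 + b.0 + (b.0 + a.0)) | b.(a.0 + c.0) ⊢ ··a··> v1, ··b··> v1, ··b··> v2
  v1 = 0 | b.(a.0 + c.0) ⊢ ··b··> v3
  v2 = (0 + 0 + b.0 + (b.0 + a.0)) | (a.0 + c.0) ⊢ ··a··> v3, ··a··> v4, ··b··> v3, ··c··> v4
  v3 = 0 | (a.0 + c.0) ⊢ ··a··> v5, ··c··> v5
  v4 = (0 + 0 + b.0 + (b.0 + a.0)) | 0 ⊢ ··a··> v5, ··b··> v5
  v5 = 0 | 0 ⊢ ∅
Partition-refinement fixed point:
  B0 = {u0}
  B1 = {u1}
  B2 = {u3, v3}
  B3 = {u5, v5}
  B4 = {u2, v2}
  B5 = {u4, v4}
  B6 = {v0}
  B7 = {v1}
u0 ∈ B0, v0 ∈ B6 → different blocks

not bisimilar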